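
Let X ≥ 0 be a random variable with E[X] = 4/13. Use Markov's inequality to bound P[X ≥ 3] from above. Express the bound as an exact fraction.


μ = E[X] = 4/13, a = 3.
Markov: P[X ≥ 3] ≤ μ/a = (4/13)/3 = 4/39.
Numerically: ≈ 0.102564.
(Since a = 3 > μ = 0.307692, the bound 4/39 is < 1 and informative.)

P[X ≥ 3] ≤ 4/39 ≈ 0.102564.


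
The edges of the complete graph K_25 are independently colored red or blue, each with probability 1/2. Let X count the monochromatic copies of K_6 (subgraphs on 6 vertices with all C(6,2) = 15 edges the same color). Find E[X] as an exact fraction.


Let X = Σ_S X_S over the C(25, 6) = 177100 subsets S of size 6, where X_S = 1 if the K_6 on S is monochromatic.
For a fixed S, the K_6 on S has C(6, 2) = 15 edges. P[all 15 edges red] = (1/2)^15, and likewise for blue, so P[monochromatic] = 2·(1/2)^15 = 2^{1 − 15} = 1/16384.
Summing: E[X] = C(25, 6) · 2^{1 − 15} = 177100 · 1/16384 = 44275/4096.
Numerically: E[X] ≈ 10.809.

E[X] = C(25,6)·2^(1−C(6,2)) = 44275/4096 ≈ 10.809.


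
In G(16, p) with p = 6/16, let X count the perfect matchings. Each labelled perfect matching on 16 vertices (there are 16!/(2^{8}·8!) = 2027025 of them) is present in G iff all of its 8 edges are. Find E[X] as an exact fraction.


K_16 has 16!/(2^{8}·8!) = 2027025 labelled perfect matchings.
For each such perfect matching H, let X_H = 1 if all 8 edges of H are present in G. Then P[X_H = 1] = p^{8} = (3/8)^{8} = 6561/16777216.
By linearity: E[X] = Σ_H E[X_H] = 2027025 · p^{8} = 2027025 · 6561/16777216 = 13299311025/16777216.
Numerically: E[X] ≈ 792.7.

E[X] = 2027025 · (3/8)^{8} = 13299311025/16777216 ≈ 792.7.


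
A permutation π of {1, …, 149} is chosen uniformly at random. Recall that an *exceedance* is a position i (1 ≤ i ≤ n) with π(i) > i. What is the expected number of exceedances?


Write X = Σ_{i=1}^{149} X_i, where X_i = 1_{π(i) > i}.
For each fixed i, π(i) is uniform over {1, …, 149} (marginal of a uniform permutation), so P[π(i) > i] = (n − i)/n. Summing: Σ_{i=1}^{149} (n − i)/n = (0 + 1 + … + 148)/149 = 149(149 − 1)/(2·149) = (149 − 1)/2.
Hence E[X] = Σ_{i=1}^{149} (149 − i)/149 = 74 ≈ 74.000.

E[X] = 74 = 74.000.


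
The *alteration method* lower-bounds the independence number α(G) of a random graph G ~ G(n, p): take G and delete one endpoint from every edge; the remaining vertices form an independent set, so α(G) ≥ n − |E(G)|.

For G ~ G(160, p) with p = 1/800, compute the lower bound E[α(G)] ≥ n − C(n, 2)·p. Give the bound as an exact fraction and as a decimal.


E[|E(G)|] = C(160, 2)·p = 12720 · (1/800) = 159/10.
E[α(G)] ≥ n − E[|E(G)|] = 160 − 159/10 = 1441/10.
Numerically: ≈ 144.100.
(This is only a lower bound; the true E[α(G)] may be larger.)

E[α(G)] ≥ 1441/10 ≈ 144.100.


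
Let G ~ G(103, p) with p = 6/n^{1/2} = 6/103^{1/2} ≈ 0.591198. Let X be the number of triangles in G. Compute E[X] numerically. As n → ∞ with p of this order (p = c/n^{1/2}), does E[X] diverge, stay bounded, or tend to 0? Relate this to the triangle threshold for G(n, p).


Number of potential triangles: C(103, 3) = 176851.
Each occurs with probability p³ ≈ (0.591198)³ ≈ 2.06632159e-01.
By linearity: E[X] = C(103, 3)·p³ ≈ 176851 · 2.06632159e-01 ≈ 36543.104005.
Since α = 1/2 < 1, p = c/n^{1/2} ≫ 1/n is above the triangle threshold p ~ 1/n. Asymptotically E[X] ~ (c³/6)·n^{3(1−α)} = (6³/6)·n^{1.5} → ∞; triangles are abundant w.h.p.

E[X] ≈ 36543.104005; in regime p = Θ(1/n^{1/2}) E[X] diverges (above the triangle threshold p ~ 1/n).


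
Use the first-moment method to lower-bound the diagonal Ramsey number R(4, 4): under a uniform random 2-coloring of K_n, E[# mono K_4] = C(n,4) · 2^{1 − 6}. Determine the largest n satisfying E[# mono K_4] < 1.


We need C(n, 4) · 2^{1 − 6} < 1, i.e. C(n, 4) < 2^{6 − 1} = 32.
Check values of n near the boundary:
  n = 4: C(4, 4) = 1; 1 < 32? YES
  n = 5: C(5, 4) = 5; 5 < 32? YES
  n = 6: C(6, 4) = 15; 15 < 32? YES
  n = 7: C(7, 4) = 35; 35 < 32? NO
  n = 8: C(8, 4) = 70; 70 < 32? NO
The largest n with C(n, 4) < 32 is n = 6 (where E[X] = 15/32 ≈ 0.4688). Hence R(4, 4) > 6, i.e. R(4, 4) ≥ 7.

Largest n = 6; hence R(4, 4) > 6.


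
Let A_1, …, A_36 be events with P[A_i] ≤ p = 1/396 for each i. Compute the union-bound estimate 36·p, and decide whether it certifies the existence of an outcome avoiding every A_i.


Union bound: P[∪_{i=1}^{36} A_i] ≤ Σ_i P[A_i] ≤ 36·p = 36·(1/396) = 1/11.
Numerically: 1/11 ≈ 0.09091.
Is 1/11 < 1? YES.
Since P[∪ A_i] ≤ 1/11 < 1, the complement has P[∩ A_i^c] ≥ 1 − 1/11 = 10/11 > 0, so some outcome avoids every A_i.

36·p = 1/11 ≈ 0.09091; existence CERTIFIED by the union bound.


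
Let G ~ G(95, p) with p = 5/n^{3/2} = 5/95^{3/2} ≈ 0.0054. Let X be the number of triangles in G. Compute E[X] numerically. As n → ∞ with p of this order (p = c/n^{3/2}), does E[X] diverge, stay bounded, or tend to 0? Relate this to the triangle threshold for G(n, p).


Number of potential triangles: C(95, 3) = 138415.
Each occurs with probability p³ ≈ (0.0054)³ ≈ 1.574540e-07.
By linearity: E[X] = C(95, 3)·p³ ≈ 138415 · 1.574540e-07 ≈ 0.0218.
Since α = 3/2 > 1, p = c/n^{3/2} = o(1/n) is below the triangle threshold p ~ 1/n. Asymptotically E[X] ~ (c³/6)·n^{3(1−α)} = (5³/6)·n^{-1.5} → 0, so by Markov's inequality G has no triangles w.h.p.

E[X] ≈ 0.0218; in regime p = Θ(1/n^{3/2}) E[X] tends to 0 (below the triangle threshold p ~ 1/n).


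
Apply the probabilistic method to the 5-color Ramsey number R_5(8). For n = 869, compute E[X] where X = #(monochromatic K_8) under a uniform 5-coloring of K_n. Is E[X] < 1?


E[X] = C(869, 8) · 5^{1 − 28} = 7809152053901931612 · 5^{−27} = 7809152053901931612/7450580596923828125.
As a reduced fraction: E[X] = 7809152053901931612/7450580596923828125 ≈ 1.04813.
Is E[X] < 1? NO.
Since E[X] ≥ 1, the first-moment bound is inconclusive at n = 869; it does NOT by itself certify R_5(8) > 869.

E[X] = 7809152053901931612/7450580596923828125 ≈ 1.04813; E[X] ≥ 1; first-moment method inconclusive here.


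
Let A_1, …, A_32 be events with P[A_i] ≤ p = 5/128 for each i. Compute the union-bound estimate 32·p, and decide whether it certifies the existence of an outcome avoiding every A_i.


Union bound: P[∪_{i=1}^{32} A_i] ≤ Σ_i P[A_i] ≤ 32·p = 32·(5/128) = 5/4.
Numerically: 5/4 ≈ 1.250000.
Is 5/4 < 1? NO.
Since the bound 5/4 is ≥ 1, the union bound is uninformative here; it does NOT by itself certify existence.

32·p = 5/4 ≈ 1.250000; existence NOT certified by the union bound.


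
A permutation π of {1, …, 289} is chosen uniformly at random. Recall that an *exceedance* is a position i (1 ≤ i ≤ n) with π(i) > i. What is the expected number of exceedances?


Write X = Σ_{i=1}^{289} X_i, where X_i = 1_{π(i) > i}.
For each fixed i, π(i) is uniform over {1, …, 289} (marginal of a uniform permutation), so P[π(i) > i] = (n − i)/n. Summing: Σ_{i=1}^{289} (n − i)/n = (0 + 1 + … + 288)/289 = 289(289 − 1)/(2·289) = (289 − 1)/2.
Hence E[X] = Σ_{i=1}^{289} (289 − i)/289 = 144 ≈ 144.000000.

E[X] = 144 = 144.000000.


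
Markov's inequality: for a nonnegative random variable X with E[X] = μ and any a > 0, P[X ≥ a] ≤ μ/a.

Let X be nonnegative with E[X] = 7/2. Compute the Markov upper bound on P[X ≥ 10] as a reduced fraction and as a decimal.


μ = E[X] = 7/2, a = 10.
Markov: P[X ≥ 10] ≤ μ/a = (7/2)/10 = 7/20.
Numerically: ≈ 0.350000.
(Since a = 10 > μ = 3.500000, the bound 7/20 is < 1 and informative.)

P[X ≥ 10] ≤ 7/20 ≈ 0.350000.


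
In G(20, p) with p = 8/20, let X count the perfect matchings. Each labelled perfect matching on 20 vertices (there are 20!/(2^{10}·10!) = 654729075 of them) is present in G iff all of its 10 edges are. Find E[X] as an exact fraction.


K_20 has 20!/(2^{10}·10!) = 654729075 labelled perfect matchings.
For each such perfect matching H, let X_H = 1 if all 10 edges of H are present in G. Then P[X_H = 1] = p^{10} = (2/5)^{10} = 1024/9765625.
Summing the indicators: E[X] = Σ_H E[X_H] = 654729075 · p^{10} = 654729075 · 1024/9765625 = 26817702912/390625.
Numerically: E[X] ≈ 6.865e+04.

E[X] = 654729075 · (2/5)^{10} = 26817702912/390625 ≈ 6.865e+04.


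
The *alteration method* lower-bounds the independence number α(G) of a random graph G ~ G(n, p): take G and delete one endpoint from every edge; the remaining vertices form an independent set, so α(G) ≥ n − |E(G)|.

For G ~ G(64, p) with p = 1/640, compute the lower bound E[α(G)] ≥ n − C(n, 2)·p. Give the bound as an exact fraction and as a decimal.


E[|E(G)|] = C(64, 2)·p = 2016 · (1/640) = 63/20.
E[α(G)] ≥ n − E[|E(G)|] = 64 − 63/20 = 1217/20.
Numerically: ≈ 60.850000.
(This is only a lower bound; the true E[α(G)] may be larger.)

E[α(G)] ≥ 1217/20 ≈ 60.850000.


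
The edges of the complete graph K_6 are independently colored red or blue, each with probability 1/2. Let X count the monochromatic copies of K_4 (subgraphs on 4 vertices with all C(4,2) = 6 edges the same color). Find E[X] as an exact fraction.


Let X = Σ_S X_S over the C(6, 4) = 15 subsets S of size 4, where X_S = 1 if the K_4 on S is monochromatic.
For a fixed S, the K_4 on S has C(4, 2) = 6 edges. P[all 6 edges red] = (1/2)^6, and likewise for blue, so P[monochromatic] = 2·(1/2)^6 = 2^{1 − 6} = 1/32.
By linearity: E[X] = C(6, 4) · 2^{1 − 6} = 15 · 1/32 = 15/32.
Numerically: E[X] ≈ 0.469.

E[X] = C(6,4)·2^(1−C(4,2)) = 15/32 ≈ 0.469.


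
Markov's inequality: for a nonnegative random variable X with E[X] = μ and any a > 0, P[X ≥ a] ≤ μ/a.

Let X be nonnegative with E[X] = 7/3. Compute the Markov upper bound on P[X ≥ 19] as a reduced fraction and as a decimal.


μ = E[X] = 7/3, a = 19.
Markov: P[X ≥ 19] ≤ μ/a = (7/3)/19 = 7/57.
Numerically: ≈ 0.1228.
(Since a = 19 > μ = 2.3333, the bound 7/57 is < 1 and informative.)

P[X ≥ 19] ≤ 7/57 ≈ 0.1228.


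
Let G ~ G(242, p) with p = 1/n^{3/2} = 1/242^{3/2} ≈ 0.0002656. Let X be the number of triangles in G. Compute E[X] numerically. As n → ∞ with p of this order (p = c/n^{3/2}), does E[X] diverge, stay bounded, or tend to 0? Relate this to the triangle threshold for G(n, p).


Number of potential triangles: C(242, 3) = 2332880.
Each occurs with probability p³ ≈ (0.0002656)³ ≈ 1.874264e-11.
By linearity: E[X] = C(242, 3)·p³ ≈ 2332880 · 1.874264e-11 ≈ 0.0000.
Since α = 3/2 > 1, p = c/n^{3/2} = o(1/n) is below the triangle threshold p ~ 1/n. Asymptotically E[X] ~ (c³/6)·n^{3(1−α)} = (1³/6)·n^{-1.5} → 0, so by Markov's inequality G has no triangles w.h.p.

E[X] ≈ 0.0000; in regime p = Θ(1/n^{3/2}) E[X] tends to 0 (below the triangle threshold p ~ 1/n).


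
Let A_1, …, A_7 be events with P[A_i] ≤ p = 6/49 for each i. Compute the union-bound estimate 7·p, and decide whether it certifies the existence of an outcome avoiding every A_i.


Union bound: P[∪_{i=1}^{7} A_i] ≤ Σ_i P[A_i] ≤ 7·p = 7·(6/49) = 6/7.
Numerically: 6/7 ≈ 0.85714.
Is 6/7 < 1? YES.
Since P[∪ A_i] ≤ 6/7 < 1, the complement has P[∩ A_i^c] ≥ 1 − 6/7 = 1/7 > 0, so some outcome avoids every A_i.

7·p = 6/7 ≈ 0.85714; existence CERTIFIED by the union bound.


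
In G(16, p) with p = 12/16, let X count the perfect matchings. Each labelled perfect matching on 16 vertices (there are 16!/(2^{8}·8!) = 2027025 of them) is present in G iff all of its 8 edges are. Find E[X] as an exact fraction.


K_16 has 16!/(2^{8}·8!) = 2027025 labelled perfect matchings.
For each such perfect matching H, let X_H = 1 if all 8 edges of H are present in G. Then P[X_H = 1] = p^{8} = (3/4)^{8} = 6561/65536.
By linearity of expectation: E[X] = Σ_H E[X_H] = 2027025 · p^{8} = 2027025 · 6561/65536 = 13299311025/65536.
Numerically: E[X] ≈ 2.029e+05.

E[X] = 2027025 · (3/4)^{8} = 13299311025/65536 ≈ 2.029e+05.


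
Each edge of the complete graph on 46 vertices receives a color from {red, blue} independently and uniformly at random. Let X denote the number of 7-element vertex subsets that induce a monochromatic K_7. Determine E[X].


Let X = Σ_S X_S over the C(46, 7) = 53524680 subsets S of size 7, where X_S = 1 if the K_7 on S is monochromatic.
For a fixed S, the K_7 on S has C(7, 2) = 21 edges. P[all 21 edges red] = (1/2)^21, and likewise for blue, so P[monochromatic] = 2·(1/2)^21 = 2^{1 − 21} = 1/1048576.
By linearity of expectation: E[X] = C(46, 7) · 2^{1 − 21} = 53524680 · 1/1048576 = 6690585/131072.
Numerically: E[X] ≈ 51.04511.

E[X] = C(46,7)·2^(1−C(7,2)) = 6690585/131072 ≈ 51.04511.


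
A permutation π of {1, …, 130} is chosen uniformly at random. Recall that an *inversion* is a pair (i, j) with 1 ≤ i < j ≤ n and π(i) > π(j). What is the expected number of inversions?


Write X = Σ X_I over the C(130, 2) = 8385 pairs i < j, with X_I the indicator of one inversion.
There are 8385 indicators.
For each fixed pair i < j, the values π(i) and π(j) are two distinct elements of {1, …, 130} in uniformly random order; by symmetry P[π(i) > π(j)] = 1/2.
By linearity: E[X] = 8385 · (1/2) = C(130, 2) · (1/2) = 8385/2 = 8385/2 ≈ 4192.5000.

E[X] = 8385/2 = 4192.5000.


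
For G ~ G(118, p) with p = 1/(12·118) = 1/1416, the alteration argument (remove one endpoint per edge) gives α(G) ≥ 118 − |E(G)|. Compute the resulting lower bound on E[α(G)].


E[|E(G)|] = C(118, 2)·p = 6903 · (1/1416) = 39/8.
E[α(G)] ≥ n − E[|E(G)|] = 118 − 39/8 = 905/8.
Numerically: ≈ 113.1250.
(This is only a lower bound; the true E[α(G)] may be larger.)

E[α(G)] ≥ 905/8 ≈ 113.1250.


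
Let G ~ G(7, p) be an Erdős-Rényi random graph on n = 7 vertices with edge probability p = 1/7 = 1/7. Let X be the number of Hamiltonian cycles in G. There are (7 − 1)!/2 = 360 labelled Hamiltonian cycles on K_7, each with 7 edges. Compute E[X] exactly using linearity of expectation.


K_7 has (7 − 1)!/2 = 360 labelled Hamiltonian cycles.
For each such Hamiltonian cycle H, let X_H = 1 if all 7 edges of H are present in G. Then P[X_H = 1] = p^{7} = (1/7)^{7} = 1/823543.
By linearity: E[X] = Σ_H E[X_H] = 360 · p^{7} = 360 · 1/823543 = 360/823543.
Numerically: E[X] ≈ 0.0004371.

E[X] = 360 · (1/7)^{7} = 360/823543 ≈ 0.0004371.


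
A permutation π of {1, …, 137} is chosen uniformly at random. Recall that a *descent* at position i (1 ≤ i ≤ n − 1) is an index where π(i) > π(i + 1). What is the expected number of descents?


Write X = Σ X_I over i = 1, …, 136, with X_I the indicator of one descent.
There are 136 indicators.
For each fixed i, the pair (π(i), π(i+1)) is a uniformly random ordered pair of distinct values from {1, …, 137}; by symmetry P[π(i) > π(i+1)] = 1/2.
By linearity: E[X] = 136 · (1/2) = (137 − 1) · (1/2) = 68 ≈ 68.00000.

E[X] = 68 = 68.00000.


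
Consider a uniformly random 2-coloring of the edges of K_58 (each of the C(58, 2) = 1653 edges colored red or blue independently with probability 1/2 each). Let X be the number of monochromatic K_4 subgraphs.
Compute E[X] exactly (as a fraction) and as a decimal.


Let X = Σ_S X_S over the C(58, 4) = 424270 subsets S of size 4, where X_S = 1 if the K_4 on S is monochromatic.
For a fixed S, the K_4 on S has C(4, 2) = 6 edges. P[all 6 edges red] = (1/2)^6, and likewise for blue, so P[monochromatic] = 2·(1/2)^6 = 2^{1 − 6} = 1/32.
By linearity of expectation: E[X] = C(58, 4) · 2^{1 − 6} = 424270 · 1/32 = 212135/16.
Numerically: E[X] ≈ 13258.4375.

E[X] = C(58,4)·2^(1−C(4,2)) = 212135/16 ≈ 13258.4375.


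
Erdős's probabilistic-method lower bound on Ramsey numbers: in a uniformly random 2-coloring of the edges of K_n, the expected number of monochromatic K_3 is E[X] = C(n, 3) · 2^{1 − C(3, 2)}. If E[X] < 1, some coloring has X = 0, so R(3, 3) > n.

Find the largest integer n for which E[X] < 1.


We need C(n, 3) · 2^{1 − 3} < 1, i.e. C(n, 3) < 2^{3 − 1} = 4.
Check values of n near the boundary:
  n = 3: C(3, 3) = 1; 1 < 4? YES
  n = 4: C(4, 3) = 4; 4 < 4? NO
The largest n with C(n, 3) < 4 is n = 3 (where E[X] = 1/4 ≈ 0.25000). Hence R(3, 3) > 3, i.e. R(3, 3) ≥ 4.

Largest n = 3; hence R(3, 3) > 3.


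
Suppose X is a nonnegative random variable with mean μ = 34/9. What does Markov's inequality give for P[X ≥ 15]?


μ = E[X] = 34/9, a = 15.
Markov: P[X ≥ 15] ≤ μ/a = (34/9)/15 = 34/135.
Numerically: ≈ 0.2519.
(Since a = 15 > μ = 3.7778, the bound 34/135 is < 1 and informative.)

P[X ≥ 15] ≤ 34/135 ≈ 0.2519.


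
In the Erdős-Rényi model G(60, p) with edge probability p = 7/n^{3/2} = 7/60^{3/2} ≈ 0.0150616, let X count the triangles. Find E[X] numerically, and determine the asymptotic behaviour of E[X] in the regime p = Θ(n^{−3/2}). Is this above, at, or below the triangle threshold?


Number of potential triangles: C(60, 3) = 34220.
Each occurs with probability p³ ≈ (0.0150616)³ ≈ 3.41675228e-06.
By linearity: E[X] = C(60, 3)·p³ ≈ 34220 · 3.41675228e-06 ≈ 0.116921.
Since α = 3/2 > 1, p = c/n^{3/2} = o(1/n) is below the triangle threshold p ~ 1/n. Asymptotically E[X] ~ (c³/6)·n^{3(1−α)} = (7³/6)·n^{-1.5} → 0, so by Markov's inequality G has no triangles w.h.p.

E[X] ≈ 0.116921; in regime p = Θ(1/n^{3/2}) E[X] tends to 0 (below the triangle threshold p ~ 1/n).


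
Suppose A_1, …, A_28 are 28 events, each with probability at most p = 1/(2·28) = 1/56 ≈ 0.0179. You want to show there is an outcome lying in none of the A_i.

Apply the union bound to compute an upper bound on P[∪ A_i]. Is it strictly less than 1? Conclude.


Union bound: P[∪_{i=1}^{28} A_i] ≤ Σ_i P[A_i] ≤ 28·p = 28·(1/56) = 1/2.
Numerically: 1/2 ≈ 0.5000.
Is 1/2 < 1? YES.
Since P[∪ A_i] ≤ 1/2 < 1, the complement has P[∩ A_i^c] ≥ 1 − 1/2 = 1/2 > 0, so some outcome avoids every A_i.

28·p = 1/2 ≈ 0.5000; existence CERTIFIED by the union bound.


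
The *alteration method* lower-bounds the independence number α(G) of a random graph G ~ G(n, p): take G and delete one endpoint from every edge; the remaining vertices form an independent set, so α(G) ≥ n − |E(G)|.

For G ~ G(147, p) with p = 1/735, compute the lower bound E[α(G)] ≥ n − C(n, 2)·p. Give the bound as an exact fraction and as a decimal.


E[|E(G)|] = C(147, 2)·p = 10731 · (1/735) = 73/5.
E[α(G)] ≥ n − E[|E(G)|] = 147 − 73/5 = 662/5.
Numerically: ≈ 132.400.
(This is only a lower bound; the true E[α(G)] may be larger.)

E[α(G)] ≥ 662/5 ≈ 132.400.


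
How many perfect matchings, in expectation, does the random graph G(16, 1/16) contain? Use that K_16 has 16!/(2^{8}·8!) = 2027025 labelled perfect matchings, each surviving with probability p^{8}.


K_16 has 16!/(2^{8}·8!) = 2027025 labelled perfect matchings.
For each such perfect matching H, let X_H = 1 if all 8 edges of H are present in G. Then P[X_H = 1] = p^{8} = (1/16)^{8} = 1/4294967296.
By linearity of expectation: E[X] = Σ_H E[X_H] = 2027025 · p^{8} = 2027025 · 1/4294967296 = 2027025/4294967296.
Numerically: E[X] ≈ 0.000472.

E[X] = 2027025 · (1/16)^{8} = 2027025/4294967296 ≈ 0.000472.


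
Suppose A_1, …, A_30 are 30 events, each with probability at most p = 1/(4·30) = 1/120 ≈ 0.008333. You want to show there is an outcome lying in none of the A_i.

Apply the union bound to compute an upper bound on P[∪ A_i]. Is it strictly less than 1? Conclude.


Union bound: P[∪_{i=1}^{30} A_i] ≤ Σ_i P[A_i] ≤ 30·p = 30·(1/120) = 1/4.
Numerically: 1/4 ≈ 0.250000.
Is 1/4 < 1? YES.
Since P[∪ A_i] ≤ 1/4 < 1, the complement has P[∩ A_i^c] ≥ 1 − 1/4 = 3/4 > 0, so some outcome avoids every A_i.

30·p = 1/4 ≈ 0.250000; existence CERTIFIED by the union bound.


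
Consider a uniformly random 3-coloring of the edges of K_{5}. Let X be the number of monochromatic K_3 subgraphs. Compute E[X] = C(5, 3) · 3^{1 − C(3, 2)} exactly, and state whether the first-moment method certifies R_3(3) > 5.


E[X] = C(5, 3) · 3^{1 − 3} = 10 · 3^{−2} = 10/9.
As a reduced fraction: E[X] = 10/9 ≈ 1.1111.
Is E[X] < 1? NO.
Since E[X] ≥ 1, the first-moment bound is inconclusive at n = 5; it does NOT by itself certify R_3(3) > 5.

E[X] = 10/9 ≈ 1.1111; E[X] ≥ 1; first-moment method inconclusive here.


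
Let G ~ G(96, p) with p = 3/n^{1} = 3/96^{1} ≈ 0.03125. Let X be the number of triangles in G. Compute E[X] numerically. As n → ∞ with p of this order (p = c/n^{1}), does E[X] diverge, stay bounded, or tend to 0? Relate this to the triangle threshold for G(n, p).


Number of potential triangles: C(96, 3) = 142880.
Each occurs with probability p³ ≈ (0.03125)³ ≈ 3.05175781e-05.
By linearity: E[X] = C(96, 3)·p³ ≈ 142880 · 3.05175781e-05 ≈ 4.360352.
Here α = 1, so p = 3/n is exactly at the triangle threshold p ~ 1/n. Asymptotically E[X] → c³/6 = 3³/6 = 9/2 ≈ 4.500000, a bounded constant. In this regime the triangle count is asymptotically Poisson(c³/6).

E[X] ≈ 4.360352; in regime p = Θ(1/n^{1}) E[X] stays bounded (at the triangle threshold p ~ 1/n).


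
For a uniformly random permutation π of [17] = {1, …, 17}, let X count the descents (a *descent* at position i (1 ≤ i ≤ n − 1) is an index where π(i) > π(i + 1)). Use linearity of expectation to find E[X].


Write X = Σ X_I over i = 1, …, 16, with X_I the indicator of one descent.
There are 16 indicators.
For each fixed i, the pair (π(i), π(i+1)) is a uniformly random ordered pair of distinct values from {1, …, 17}; by symmetry P[π(i) > π(i+1)] = 1/2.
By linearity: E[X] = 16 · (1/2) = (17 − 1) · (1/2) = 8 ≈ 8.00000.

E[X] = 8 = 8.00000.


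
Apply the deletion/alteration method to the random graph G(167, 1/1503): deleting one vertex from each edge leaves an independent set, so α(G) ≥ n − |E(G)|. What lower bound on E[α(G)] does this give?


E[|E(G)|] = C(167, 2)·p = 13861 · (1/1503) = 83/9.
E[α(G)] ≥ n − E[|E(G)|] = 167 − 83/9 = 1420/9.
Numerically: ≈ 157.7778.
(This is only a lower bound; the true E[α(G)] may be larger.)

E[α(G)] ≥ 1420/9 ≈ 157.7778.


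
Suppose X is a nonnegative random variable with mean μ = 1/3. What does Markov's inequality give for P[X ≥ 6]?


μ = E[X] = 1/3, a = 6.
Markov: P[X ≥ 6] ≤ μ/a = (1/3)/6 = 1/18.
Numerically: ≈ 0.056.
(Since a = 6 > μ = 0.333, the bound 1/18 is < 1 and informative.)

P[X ≥ 6] ≤ 1/18 ≈ 0.056.


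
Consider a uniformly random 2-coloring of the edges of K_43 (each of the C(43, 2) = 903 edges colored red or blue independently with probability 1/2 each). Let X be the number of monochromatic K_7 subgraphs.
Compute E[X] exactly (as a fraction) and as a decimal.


Let X = Σ_S X_S over the C(43, 7) = 32224114 subsets S of size 7, where X_S = 1 if the K_7 on S is monochromatic.
For a fixed S, the K_7 on S has C(7, 2) = 21 edges. P[all 21 edges red] = (1/2)^21, and likewise for blue, so P[monochromatic] = 2·(1/2)^21 = 2^{1 − 21} = 1/1048576.
Summing: E[X] = C(43, 7) · 2^{1 − 21} = 32224114 · 1/1048576 = 16112057/524288.
Numerically: E[X] ≈ 30.731.

E[X] = C(43,7)·2^(1−C(7,2)) = 16112057/524288 ≈ 30.731.


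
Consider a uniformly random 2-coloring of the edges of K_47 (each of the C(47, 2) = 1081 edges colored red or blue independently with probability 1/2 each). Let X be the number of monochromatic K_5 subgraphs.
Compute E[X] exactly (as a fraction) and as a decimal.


Let X = Σ_S X_S over the C(47, 5) = 1533939 subsets S of size 5, where X_S = 1 if the K_5 on S is monochromatic.
For a fixed S, the K_5 on S has C(5, 2) = 10 edges. P[all 10 edges red] = (1/2)^10, and likewise for blue, so P[monochromatic] = 2·(1/2)^10 = 2^{1 − 10} = 1/512.
Summing: E[X] = C(47, 5) · 2^{1 − 10} = 1533939 · 1/512 = 1533939/512.
Numerically: E[X] ≈ 2995.975.

E[X] = C(47,5)·2^(1−C(5,2)) = 1533939/512 ≈ 2995.975.


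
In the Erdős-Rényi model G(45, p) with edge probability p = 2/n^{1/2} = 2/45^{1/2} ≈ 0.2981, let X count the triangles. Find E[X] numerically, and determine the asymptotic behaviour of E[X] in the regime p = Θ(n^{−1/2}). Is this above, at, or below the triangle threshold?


Number of potential triangles: C(45, 3) = 14190.
Each occurs with probability p³ ≈ (0.2981)³ ≈ 2.650155e-02.
By linearity: E[X] = C(45, 3)·p³ ≈ 14190 · 2.650155e-02 ≈ 376.0569.
Since α = 1/2 < 1, p = c/n^{1/2} ≫ 1/n is above the triangle threshold p ~ 1/n. Asymptotically E[X] ~ (c³/6)·n^{3(1−α)} = (2³/6)·n^{1.5} → ∞; triangles are abundant w.h.p.

E[X] ≈ 376.0569; in regime p = Θ(1/n^{1/2}) E[X] diverges (above the triangle threshold p ~ 1/n).


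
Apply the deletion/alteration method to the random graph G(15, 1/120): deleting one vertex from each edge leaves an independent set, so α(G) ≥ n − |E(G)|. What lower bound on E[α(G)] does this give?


E[|E(G)|] = C(15, 2)·p = 105 · (1/120) = 7/8.
E[α(G)] ≥ n − E[|E(G)|] = 15 − 7/8 = 113/8.
Numerically: ≈ 14.12500.
(This is only a lower bound; the true E[α(G)] may be larger.)

E[α(G)] ≥ 113/8 ≈ 14.12500.


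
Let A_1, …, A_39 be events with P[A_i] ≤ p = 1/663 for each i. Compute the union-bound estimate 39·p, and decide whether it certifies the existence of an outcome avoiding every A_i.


Union bound: P[∪_{i=1}^{39} A_i] ≤ Σ_i P[A_i] ≤ 39·p = 39·(1/663) = 1/17.
Numerically: 1/17 ≈ 0.0588235.
Is 1/17 < 1? YES.
Since P[∪ A_i] ≤ 1/17 < 1, the complement has P[∩ A_i^c] ≥ 1 − 1/17 = 16/17 > 0, so some outcome avoids every A_i.

39·p = 1/17 ≈ 0.0588235; existence CERTIFIED by the union bound.


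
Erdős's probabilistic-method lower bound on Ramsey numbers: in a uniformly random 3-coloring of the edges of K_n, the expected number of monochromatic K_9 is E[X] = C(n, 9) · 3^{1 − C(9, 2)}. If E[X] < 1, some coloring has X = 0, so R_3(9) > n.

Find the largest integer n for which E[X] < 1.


We need C(n, 9) · 3^{1 − 36} < 1, i.e. C(n, 9) < 3^{36 − 1} = 50031545098999707.
Check values of n near the boundary:
  n = 299: C(299, 9) = 46610674441390059; 46610674441390059 < 50031545098999707? YES
  n = 300: C(300, 9) = 48052241692154700; 48052241692154700 < 50031545098999707? YES
  n = 301: C(301, 9) = 49533303936090975; 49533303936090975 < 50031545098999707? YES
  n = 302: C(302, 9) = 51054804739588650; 51054804739588650 < 50031545098999707? NO
  n = 303: C(303, 9) = 52617706925494425; 52617706925494425 < 50031545098999707? NO
  n = 304: C(304, 9) = 54222992899492560; 54222992899492560 < 50031545098999707? NO
The largest n with C(n, 9) < 50031545098999707 is n = 301 (where E[X] = 16511101312030325/16677181699666569 ≈ 0.990). Hence R_3(9) > 301, i.e. R_3(9) ≥ 302.

Largest n = 301; hence R_3(9) > 301.


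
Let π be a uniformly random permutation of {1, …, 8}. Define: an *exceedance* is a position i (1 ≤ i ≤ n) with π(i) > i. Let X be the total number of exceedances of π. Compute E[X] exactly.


Write X = Σ_{i=1}^{8} X_i, where X_i = 1_{π(i) > i}.
For each fixed i, π(i) is uniform over {1, …, 8} (marginal of a uniform permutation), so P[π(i) > i] = (n − i)/n. Summing: Σ_{i=1}^{8} (n − i)/n = (0 + 1 + … + 7)/8 = 8(8 − 1)/(2·8) = (8 − 1)/2.
Hence E[X] = Σ_{i=1}^{8} (8 − i)/8 = 7/2 ≈ 3.500000.

E[X] = 7/2 = 3.500000.


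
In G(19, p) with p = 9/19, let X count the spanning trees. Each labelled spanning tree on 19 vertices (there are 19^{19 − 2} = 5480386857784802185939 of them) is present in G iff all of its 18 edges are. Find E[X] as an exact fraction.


K_19 has 19^{19 − 2} = 5480386857784802185939 labelled spanning trees.
For each such spanning tree H, let X_H = 1 if all 18 edges of H are present in G. Then P[X_H = 1] = p^{18} = (9/19)^{18} = 150094635296999121/104127350297911241532841.
Summing the indicators: E[X] = Σ_H E[X_H] = 5480386857784802185939 · p^{18} = 5480386857784802185939 · 150094635296999121/104127350297911241532841 = 150094635296999121/19.
Numerically: E[X] ≈ 7.9e+15.

E[X] = 5480386857784802185939 · (9/19)^{18} = 150094635296999121/19 ≈ 7.9e+15.


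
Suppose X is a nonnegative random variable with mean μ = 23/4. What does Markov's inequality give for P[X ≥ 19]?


μ = E[X] = 23/4, a = 19.
Markov: P[X ≥ 19] ≤ μ/a = (23/4)/19 = 23/76.
Numerically: ≈ 0.3026.
(Since a = 19 > μ = 5.7500, the bound 23/76 is < 1 and informative.)

P[X ≥ 19] ≤ 23/76 ≈ 0.3026.


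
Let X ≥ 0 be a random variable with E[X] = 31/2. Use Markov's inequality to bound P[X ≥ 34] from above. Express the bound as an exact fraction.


μ = E[X] = 31/2, a = 34.
Markov: P[X ≥ 34] ≤ μ/a = (31/2)/34 = 31/68.
Numerically: ≈ 0.456.
(Since a = 34 > μ = 15.500, the bound 31/68 is < 1 and informative.)

P[X ≥ 34] ≤ 31/68 ≈ 0.456.


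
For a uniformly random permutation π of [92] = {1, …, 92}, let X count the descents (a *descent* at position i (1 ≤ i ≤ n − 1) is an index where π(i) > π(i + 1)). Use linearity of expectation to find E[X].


Write X = Σ X_I over i = 1, …, 91, with X_I the indicator of one descent.
There are 91 indicators.
For each fixed i, the pair (π(i), π(i+1)) is a uniformly random ordered pair of distinct values from {1, …, 92}; by symmetry P[π(i) > π(i+1)] = 1/2.
By linearity: E[X] = 91 · (1/2) = (92 − 1) · (1/2) = 91/2 ≈ 45.5000.

E[X] = 91/2 = 45.5000.


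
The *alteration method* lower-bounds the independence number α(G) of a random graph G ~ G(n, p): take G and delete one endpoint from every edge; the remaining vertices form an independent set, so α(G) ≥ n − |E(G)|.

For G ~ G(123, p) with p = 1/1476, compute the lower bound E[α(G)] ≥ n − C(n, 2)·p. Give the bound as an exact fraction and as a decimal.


E[|E(G)|] = C(123, 2)·p = 7503 · (1/1476) = 61/12.
E[α(G)] ≥ n − E[|E(G)|] = 123 − 61/12 = 1415/12.
Numerically: ≈ 117.917.
(This is only a lower bound; the true E[α(G)] may be larger.)

E[α(G)] ≥ 1415/12 ≈ 117.917.


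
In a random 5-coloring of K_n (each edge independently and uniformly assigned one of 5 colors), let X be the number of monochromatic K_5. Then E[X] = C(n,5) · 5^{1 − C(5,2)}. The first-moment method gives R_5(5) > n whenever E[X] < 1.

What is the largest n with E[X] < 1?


We need C(n, 5) · 5^{1 − 10} < 1, i.e. C(n, 5) < 5^{10 − 1} = 1953125.
Check values of n near the boundary:
  n = 43: C(43, 5) = 962598; 962598 < 1953125? YES
  n = 44: C(44, 5) = 1086008; 1086008 < 1953125? YES
  n = 45: C(45, 5) = 1221759; 1221759 < 1953125? YES
  n = 46: C(46, 5) = 1370754; 1370754 < 1953125? YES
  n = 47: C(47, 5) = 1533939; 1533939 < 1953125? YES
  n = 48: C(48, 5) = 1712304; 1712304 < 1953125? YES
  n = 49: C(49, 5) = 1906884; 1906884 < 1953125? YES
  n = 50: C(50, 5) = 2118760; 2118760 < 1953125? NO
The largest n with C(n, 5) < 1953125 is n = 49 (where E[X] = 1906884/1953125 ≈ 0.9763). Hence R_5(5) > 49, i.e. R_5(5) ≥ 50.

Largest n = 49; hence R_5(5) > 49.


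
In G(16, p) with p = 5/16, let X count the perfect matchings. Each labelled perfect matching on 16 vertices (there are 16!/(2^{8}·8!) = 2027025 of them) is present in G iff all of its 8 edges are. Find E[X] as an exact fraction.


K_16 has 16!/(2^{8}·8!) = 2027025 labelled perfect matchings.
For each such perfect matching H, let X_H = 1 if all 8 edges of H are present in G. Then P[X_H = 1] = p^{8} = (5/16)^{8} = 390625/4294967296.
Summing the indicators: E[X] = Σ_H E[X_H] = 2027025 · p^{8} = 2027025 · 390625/4294967296 = 791806640625/4294967296.
Numerically: E[X] ≈ 184.4.

E[X] = 2027025 · (5/16)^{8} = 791806640625/4294967296 ≈ 184.4.


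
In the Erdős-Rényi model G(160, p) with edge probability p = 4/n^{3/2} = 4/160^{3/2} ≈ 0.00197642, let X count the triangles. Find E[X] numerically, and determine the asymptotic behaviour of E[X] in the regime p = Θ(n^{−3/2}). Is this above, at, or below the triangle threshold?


Number of potential triangles: C(160, 3) = 669920.
Each occurs with probability p³ ≈ (0.00197642)³ ≈ 7.72040444e-09.
By linearity: E[X] = C(160, 3)·p³ ≈ 669920 · 7.72040444e-09 ≈ 0.005172.
Since α = 3/2 > 1, p = c/n^{3/2} = o(1/n) is below the triangle threshold p ~ 1/n. Asymptotically E[X] ~ (c³/6)·n^{3(1−α)} = (4³/6)·n^{-1.5} → 0, so by Markov's inequality G has no triangles w.h.p.

E[X] ≈ 0.005172; in regime p = Θ(1/n^{3/2}) E[X] tends to 0 (below the triangle threshold p ~ 1/n).


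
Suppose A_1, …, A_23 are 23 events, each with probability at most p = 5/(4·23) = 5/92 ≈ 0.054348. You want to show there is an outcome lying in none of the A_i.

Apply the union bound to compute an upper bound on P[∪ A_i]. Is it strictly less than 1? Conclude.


Union bound: P[∪_{i=1}^{23} A_i] ≤ Σ_i P[A_i] ≤ 23·p = 23·(5/92) = 5/4.
Numerically: 5/4 ≈ 1.250000.
Is 5/4 < 1? NO.
Since the bound 5/4 is ≥ 1, the union bound is uninformative here; it does NOT by itself certify existence.

23·p = 5/4 ≈ 1.250000; existence NOT certified by the union bound.


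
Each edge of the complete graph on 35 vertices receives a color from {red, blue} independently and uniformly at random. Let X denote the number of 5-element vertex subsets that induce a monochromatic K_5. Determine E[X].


Let X = Σ_S X_S over the C(35, 5) = 324632 subsets S of size 5, where X_S = 1 if the K_5 on S is monochromatic.
For a fixed S, the K_5 on S has C(5, 2) = 10 edges. P[all 10 edges red] = (1/2)^10, and likewise for blue, so P[monochromatic] = 2·(1/2)^10 = 2^{1 − 10} = 1/512.
Summing: E[X] = C(35, 5) · 2^{1 − 10} = 324632 · 1/512 = 40579/64.
Numerically: E[X] ≈ 634.04688.

E[X] = C(35,5)·2^(1−C(5,2)) = 40579/64 ≈ 634.04688.


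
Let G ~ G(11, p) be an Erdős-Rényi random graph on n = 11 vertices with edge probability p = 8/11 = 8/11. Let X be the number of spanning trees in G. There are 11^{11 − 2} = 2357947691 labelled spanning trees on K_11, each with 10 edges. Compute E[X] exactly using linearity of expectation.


K_11 has 11^{11 − 2} = 2357947691 labelled spanning trees.
For each such spanning tree H, let X_H = 1 if all 10 edges of H are present in G. Then P[X_H = 1] = p^{10} = (8/11)^{10} = 1073741824/25937424601.
By linearity of expectation: E[X] = Σ_H E[X_H] = 2357947691 · p^{10} = 2357947691 · 1073741824/25937424601 = 1073741824/11.
Numerically: E[X] ≈ 9.761e+07.

E[X] = 2357947691 · (8/11)^{10} = 1073741824/11 ≈ 9.761e+07.


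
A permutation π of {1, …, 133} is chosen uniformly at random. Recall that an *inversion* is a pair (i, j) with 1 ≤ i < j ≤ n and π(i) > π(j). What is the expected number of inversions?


Write X = Σ X_I over the C(133, 2) = 8778 pairs i < j, with X_I the indicator of one inversion.
There are 8778 indicators.
For each fixed pair i < j, the values π(i) and π(j) are two distinct elements of {1, …, 133} in uniformly random order; by symmetry P[π(i) > π(j)] = 1/2.
By linearity: E[X] = 8778 · (1/2) = C(133, 2) · (1/2) = 8778/2 = 4389 ≈ 4389.000.

E[X] = 4389 = 4389.000.


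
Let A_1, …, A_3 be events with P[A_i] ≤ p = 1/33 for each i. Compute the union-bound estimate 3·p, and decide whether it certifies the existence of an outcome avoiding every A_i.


Union bound: P[∪_{i=1}^{3} A_i] ≤ Σ_i P[A_i] ≤ 3·p = 3·(1/33) = 1/11.
Numerically: 1/11 ≈ 0.0909.
Is 1/11 < 1? YES.
Since P[∪ A_i] ≤ 1/11 < 1, the complement has P[∩ A_i^c] ≥ 1 − 1/11 = 10/11 > 0, so some outcome avoids every A_i.

3·p = 1/11 ≈ 0.0909; existence CERTIFIED by the union bound.


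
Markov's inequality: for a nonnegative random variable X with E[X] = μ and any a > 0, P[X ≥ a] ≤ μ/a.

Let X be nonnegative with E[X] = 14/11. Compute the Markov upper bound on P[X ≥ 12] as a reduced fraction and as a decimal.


μ = E[X] = 14/11, a = 12.
Markov: P[X ≥ 12] ≤ μ/a = (14/11)/12 = 7/66.
Numerically: ≈ 0.10606.
(Since a = 12 > μ = 1.27273, the bound 7/66 is < 1 and informative.)

P[X ≥ 12] ≤ 7/66 ≈ 0.10606.


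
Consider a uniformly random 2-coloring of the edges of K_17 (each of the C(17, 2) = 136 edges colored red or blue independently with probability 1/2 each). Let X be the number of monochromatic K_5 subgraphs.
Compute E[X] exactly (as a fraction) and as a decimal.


Let X = Σ_S X_S over the C(17, 5) = 6188 subsets S of size 5, where X_S = 1 if the K_5 on S is monochromatic.
For a fixed S, the K_5 on S has C(5, 2) = 10 edges. P[all 10 edges red] = (1/2)^10, and likewise for blue, so P[monochromatic] = 2·(1/2)^10 = 2^{1 − 10} = 1/512.
Summing: E[X] = C(17, 5) · 2^{1 − 10} = 6188 · 1/512 = 1547/128.
Numerically: E[X] ≈ 12.086.

E[X] = C(17,5)·2^(1−C(5,2)) = 1547/128 ≈ 12.086.


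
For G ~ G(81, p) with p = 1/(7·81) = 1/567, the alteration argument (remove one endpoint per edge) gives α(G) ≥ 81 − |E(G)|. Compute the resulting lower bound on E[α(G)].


E[|E(G)|] = C(81, 2)·p = 3240 · (1/567) = 40/7.
E[α(G)] ≥ n − E[|E(G)|] = 81 − 40/7 = 527/7.
Numerically: ≈ 75.28571.
(This is only a lower bound; the true E[α(G)] may be larger.)

E[α(G)] ≥ 527/7 ≈ 75.28571.


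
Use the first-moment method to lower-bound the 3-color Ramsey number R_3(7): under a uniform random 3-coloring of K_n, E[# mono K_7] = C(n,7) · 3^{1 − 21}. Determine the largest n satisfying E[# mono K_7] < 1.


We need C(n, 7) · 3^{1 − 21} < 1, i.e. C(n, 7) < 3^{21 − 1} = 3486784401.
Check values of n near the boundary:
  n = 77: C(77, 7) = 2404808340; 2404808340 < 3486784401? YES
  n = 78: C(78, 7) = 2641902120; 2641902120 < 3486784401? YES
  n = 79: C(79, 7) = 2898753715; 2898753715 < 3486784401? YES
  n = 80: C(80, 7) = 3176716400; 3176716400 < 3486784401? YES
  n = 81: C(81, 7) = 3477216600; 3477216600 < 3486784401? YES
  n = 82: C(82, 7) = 3801756816; 3801756816 < 3486784401? NO
The largest n with C(n, 7) < 3486784401 is n = 81 (where E[X] = 42928600/43046721 ≈ 0.997). Hence R_3(7) > 81, i.e. R_3(7) ≥ 82.

Largest n = 81; hence R_3(7) > 81.


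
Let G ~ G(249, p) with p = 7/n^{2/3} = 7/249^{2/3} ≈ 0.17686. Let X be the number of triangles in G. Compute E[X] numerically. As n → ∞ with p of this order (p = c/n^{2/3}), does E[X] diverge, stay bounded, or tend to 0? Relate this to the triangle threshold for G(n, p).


Number of potential triangles: C(249, 3) = 2542124.
Each occurs with probability p³ ≈ (0.17686)³ ≈ 5.5321688e-03.
By linearity: E[X] = C(249, 3)·p³ ≈ 2542124 · 5.5321688e-03 ≈ 14063.45917.
Since α = 2/3 < 1, p = c/n^{2/3} ≫ 1/n is above the triangle threshold p ~ 1/n. Asymptotically E[X] ~ (c³/6)·n^{3(1−α)} = (7³/6)·n^{1} → ∞; triangles are abundant w.h.p.

E[X] ≈ 14063.45917; in regime p = Θ(1/n^{2/3}) E[X] diverges (above the triangle threshold p ~ 1/n).


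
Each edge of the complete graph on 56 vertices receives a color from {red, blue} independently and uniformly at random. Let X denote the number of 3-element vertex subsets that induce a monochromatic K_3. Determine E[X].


Let X = Σ_S X_S over the C(56, 3) = 27720 subsets S of size 3, where X_S = 1 if the K_3 on S is monochromatic.
For a fixed S, the K_3 on S has C(3, 2) = 3 edges. P[all 3 edges red] = (1/2)^3, and likewise for blue, so P[monochromatic] = 2·(1/2)^3 = 2^{1 − 3} = 1/4.
Summing: E[X] = C(56, 3) · 2^{1 − 3} = 27720 · 1/4 = 6930.
Numerically: E[X] ≈ 6930.00000.

E[X] = C(56,3)·2^(1−C(3,2)) = 6930 ≈ 6930.00000.


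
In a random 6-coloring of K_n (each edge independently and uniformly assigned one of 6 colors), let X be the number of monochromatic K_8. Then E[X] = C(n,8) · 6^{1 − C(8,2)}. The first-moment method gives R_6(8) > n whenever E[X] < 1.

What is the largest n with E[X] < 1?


We need C(n, 8) · 6^{1 − 28} < 1, i.e. C(n, 8) < 6^{28 − 1} = 1023490369077469249536.
Check values of n near the boundary:
  n = 1591: C(1591, 8) = 1000427749141189953870; 1000427749141189953870 < 1023490369077469249536? YES
  n = 1592: C(1592, 8) = 1005480414540892933435; 1005480414540892933435 < 1023490369077469249536? YES
  n = 1593: C(1593, 8) = 1010555394551193970323; 1010555394551193970323 < 1023490369077469249536? YES
  n = 1594: C(1594, 8) = 1015652773590544255167; 1015652773590544255167 < 1023490369077469249536? YES
  n = 1595: C(1595, 8) = 1020772636343363633895; 1020772636343363633895 < 1023490369077469249536? YES
  n = 1596: C(1596, 8) = 1025915067760710553965; 1025915067760710553965 < 1023490369077469249536? NO
The largest n with C(n, 8) < 1023490369077469249536 is n = 1595 (where E[X] = 113419181815929292655/113721152119718805504 ≈ 0.997). Hence R_6(8) > 1595, i.e. R_6(8) ≥ 1596.

Largest n = 1595; hence R_6(8) > 1595.
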